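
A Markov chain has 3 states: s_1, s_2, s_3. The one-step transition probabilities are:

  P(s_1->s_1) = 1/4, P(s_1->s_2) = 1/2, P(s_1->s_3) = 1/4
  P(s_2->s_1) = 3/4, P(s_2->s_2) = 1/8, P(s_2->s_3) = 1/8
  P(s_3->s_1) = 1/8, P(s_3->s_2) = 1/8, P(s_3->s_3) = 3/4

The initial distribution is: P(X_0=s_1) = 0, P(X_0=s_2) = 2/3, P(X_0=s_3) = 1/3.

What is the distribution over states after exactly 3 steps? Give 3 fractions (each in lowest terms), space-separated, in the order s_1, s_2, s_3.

Propagating the distribution step by step (d_{t+1} = d_t * P):
d_0 = (s_1=0, s_2=2/3, s_3=1/3)
  d_1[s_1] = 0*1/4 + 2/3*3/4 + 1/3*1/8 = 13/24
  d_1[s_2] = 0*1/2 + 2/3*1/8 + 1/3*1/8 = 1/8
  d_1[s_3] = 0*1/4 + 2/3*1/8 + 1/3*3/4 = 1/3
d_1 = (s_1=13/24, s_2=1/8, s_3=1/3)
  d_2[s_1] = 13/24*1/4 + 1/8*3/4 + 1/3*1/8 = 13/48
  d_2[s_2] = 13/24*1/2 + 1/8*1/8 + 1/3*1/8 = 21/64
  d_2[s_3] = 13/24*1/4 + 1/8*1/8 + 1/3*3/4 = 77/192
d_2 = (s_1=13/48, s_2=21/64, s_3=77/192)
  d_3[s_1] = 13/48*1/4 + 21/64*3/4 + 77/192*1/8 = 559/1536
  d_3[s_2] = 13/48*1/2 + 21/64*1/8 + 77/192*1/8 = 29/128
  d_3[s_3] = 13/48*1/4 + 21/64*1/8 + 77/192*3/4 = 629/1536
d_3 = (s_1=559/1536, s_2=29/128, s_3=629/1536)

Answer: 559/1536 29/128 629/1536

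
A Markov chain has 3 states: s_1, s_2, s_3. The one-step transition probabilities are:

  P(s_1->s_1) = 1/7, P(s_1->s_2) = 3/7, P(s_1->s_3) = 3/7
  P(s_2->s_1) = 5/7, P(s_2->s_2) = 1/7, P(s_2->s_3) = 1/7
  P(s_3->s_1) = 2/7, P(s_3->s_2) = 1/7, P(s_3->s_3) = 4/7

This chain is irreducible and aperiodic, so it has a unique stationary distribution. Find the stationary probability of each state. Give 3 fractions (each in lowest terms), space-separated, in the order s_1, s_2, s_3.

The stationary distribution satisfies pi = pi * P, i.e.:
  pi_s_1 = 1/7*pi_s_1 + 5/7*pi_s_2 + 2/7*pi_s_3
  pi_s_2 = 3/7*pi_s_1 + 1/7*pi_s_2 + 1/7*pi_s_3
  pi_s_3 = 3/7*pi_s_1 + 1/7*pi_s_2 + 4/7*pi_s_3
with normalization: pi_s_1 + pi_s_2 + pi_s_3 = 1.

Using the first 2 balance equations plus normalization, the linear system A*pi = b is:
  [-6/7, 5/7, 2/7] . pi = 0
  [3/7, -6/7, 1/7] . pi = 0
  [1, 1, 1] . pi = 1

Solving yields:
  pi_s_1 = 17/50
  pi_s_2 = 6/25
  pi_s_3 = 21/50

Verification (pi * P):
  17/50*1/7 + 6/25*5/7 + 21/50*2/7 = 17/50 = pi_s_1  (ok)
  17/50*3/7 + 6/25*1/7 + 21/50*1/7 = 6/25 = pi_s_2  (ok)
  17/50*3/7 + 6/25*1/7 + 21/50*4/7 = 21/50 = pi_s_3  (ok)

Answer: 17/50 6/25 21/50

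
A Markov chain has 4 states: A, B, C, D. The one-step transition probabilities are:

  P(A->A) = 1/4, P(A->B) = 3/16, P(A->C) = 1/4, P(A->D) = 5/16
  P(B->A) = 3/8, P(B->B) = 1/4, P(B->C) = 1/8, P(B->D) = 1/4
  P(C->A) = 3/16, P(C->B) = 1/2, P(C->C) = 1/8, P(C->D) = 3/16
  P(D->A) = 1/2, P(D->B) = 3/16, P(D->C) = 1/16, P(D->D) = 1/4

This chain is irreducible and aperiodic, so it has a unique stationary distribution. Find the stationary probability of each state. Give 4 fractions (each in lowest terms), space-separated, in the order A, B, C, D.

The stationary distribution satisfies pi = pi * P, i.e.:
  pi_A = 1/4*pi_A + 3/8*pi_B + 3/16*pi_C + 1/2*pi_D
  pi_B = 3/16*pi_A + 1/4*pi_B + 1/2*pi_C + 3/16*pi_D
  pi_C = 1/4*pi_A + 1/8*pi_B + 1/8*pi_C + 1/16*pi_D
  pi_D = 5/16*pi_A + 1/4*pi_B + 3/16*pi_C + 1/4*pi_D
with normalization: pi_A + pi_B + pi_C + pi_D = 1.

Using the first 3 balance equations plus normalization, the linear system A*pi = b is:
  [-3/4, 3/8, 3/16, 1/2] . pi = 0
  [3/16, -3/4, 1/2, 3/16] . pi = 0
  [1/4, 1/8, -7/8, 1/16] . pi = 0
  [1, 1, 1, 1] . pi = 1

Solving yields:
  pi_A = 314/931
  pi_B = 233/931
  pi_C = 702/4655
  pi_D = 174/665

Verification (pi * P):
  314/931*1/4 + 233/931*3/8 + 702/4655*3/16 + 174/665*1/2 = 314/931 = pi_A  (ok)
  314/931*3/16 + 233/931*1/4 + 702/4655*1/2 + 174/665*3/16 = 233/931 = pi_B  (ok)
  314/931*1/4 + 233/931*1/8 + 702/4655*1/8 + 174/665*1/16 = 702/4655 = pi_C  (ok)
  314/931*5/16 + 233/931*1/4 + 702/4655*3/16 + 174/665*1/4 = 174/665 = pi_D  (ok)

Answer: 314/931 233/931 702/4655 174/665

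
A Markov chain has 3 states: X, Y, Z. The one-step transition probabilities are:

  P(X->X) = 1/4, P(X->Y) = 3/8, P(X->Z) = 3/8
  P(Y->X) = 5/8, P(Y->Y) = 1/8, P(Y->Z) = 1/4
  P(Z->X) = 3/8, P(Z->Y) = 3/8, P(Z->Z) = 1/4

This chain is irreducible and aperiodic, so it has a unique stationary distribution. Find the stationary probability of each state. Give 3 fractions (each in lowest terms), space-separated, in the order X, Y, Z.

Answer: 2/5 3/10 3/10

Derivation:
The stationary distribution satisfies pi = pi * P, i.e.:
  pi_X = 1/4*pi_X + 5/8*pi_Y + 3/8*pi_Z
  pi_Y = 3/8*pi_X + 1/8*pi_Y + 3/8*pi_Z
  pi_Z = 3/8*pi_X + 1/4*pi_Y + 1/4*pi_Z
with normalization: pi_X + pi_Y + pi_Z = 1.

Using the first 2 balance equations plus normalization, the linear system A*pi = b is:
  [-3/4, 5/8, 3/8] . pi = 0
  [3/8, -7/8, 3/8] . pi = 0
  [1, 1, 1] . pi = 1

Solving yields:
  pi_X = 2/5
  pi_Y = 3/10
  pi_Z = 3/10

Verification (pi * P):
  2/5*1/4 + 3/10*5/8 + 3/10*3/8 = 2/5 = pi_X  (ok)
  2/5*3/8 + 3/10*1/8 + 3/10*3/8 = 3/10 = pi_Y  (ok)
  2/5*3/8 + 3/10*1/4 + 3/10*1/4 = 3/10 = pi_Z  (ok)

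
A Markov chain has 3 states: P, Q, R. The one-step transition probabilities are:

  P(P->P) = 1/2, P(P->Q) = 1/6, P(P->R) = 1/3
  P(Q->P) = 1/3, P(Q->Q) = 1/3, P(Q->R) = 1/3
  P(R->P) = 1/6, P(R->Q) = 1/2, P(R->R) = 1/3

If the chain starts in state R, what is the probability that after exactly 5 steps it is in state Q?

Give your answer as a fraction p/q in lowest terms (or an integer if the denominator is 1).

Computing P^5 by repeated multiplication:
P^1 =
  P: [1/2, 1/6, 1/3]
  Q: [1/3, 1/3, 1/3]
  R: [1/6, 1/2, 1/3]
P^2 =
  P: [13/36, 11/36, 1/3]
  Q: [1/3, 1/3, 1/3]
  R: [11/36, 13/36, 1/3]
P^3 =
  P: [73/216, 71/216, 1/3]
  Q: [1/3, 1/3, 1/3]
  R: [71/216, 73/216, 1/3]
P^4 =
  P: [433/1296, 431/1296, 1/3]
  Q: [1/3, 1/3, 1/3]
  R: [431/1296, 433/1296, 1/3]
P^5 =
  P: [2593/7776, 2591/7776, 1/3]
  Q: [1/3, 1/3, 1/3]
  R: [2591/7776, 2593/7776, 1/3]

(P^5)[R -> Q] = 2593/7776

Answer: 2593/7776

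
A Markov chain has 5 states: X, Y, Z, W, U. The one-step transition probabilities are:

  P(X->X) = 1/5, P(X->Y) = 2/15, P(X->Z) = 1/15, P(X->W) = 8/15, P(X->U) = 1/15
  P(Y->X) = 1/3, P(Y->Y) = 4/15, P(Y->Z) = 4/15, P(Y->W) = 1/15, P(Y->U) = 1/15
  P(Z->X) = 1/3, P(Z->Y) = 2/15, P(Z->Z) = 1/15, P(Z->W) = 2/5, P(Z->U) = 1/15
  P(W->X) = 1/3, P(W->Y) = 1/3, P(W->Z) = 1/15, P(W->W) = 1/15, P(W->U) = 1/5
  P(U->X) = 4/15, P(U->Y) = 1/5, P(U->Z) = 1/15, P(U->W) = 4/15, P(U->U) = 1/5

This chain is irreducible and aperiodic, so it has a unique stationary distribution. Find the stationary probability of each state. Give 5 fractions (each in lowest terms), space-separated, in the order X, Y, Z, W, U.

The stationary distribution satisfies pi = pi * P, i.e.:
  pi_X = 1/5*pi_X + 1/3*pi_Y + 1/3*pi_Z + 1/3*pi_W + 4/15*pi_U
  pi_Y = 2/15*pi_X + 4/15*pi_Y + 2/15*pi_Z + 1/3*pi_W + 1/5*pi_U
  pi_Z = 1/15*pi_X + 4/15*pi_Y + 1/15*pi_Z + 1/15*pi_W + 1/15*pi_U
  pi_W = 8/15*pi_X + 1/15*pi_Y + 2/5*pi_Z + 1/15*pi_W + 4/15*pi_U
  pi_U = 1/15*pi_X + 1/15*pi_Y + 1/15*pi_Z + 1/5*pi_W + 1/5*pi_U
with normalization: pi_X + pi_Y + pi_Z + pi_W + pi_U = 1.

Using the first 4 balance equations plus normalization, the linear system A*pi = b is:
  [-4/5, 1/3, 1/3, 1/3, 4/15] . pi = 0
  [2/15, -11/15, 2/15, 1/3, 1/5] . pi = 0
  [1/15, 4/15, -14/15, 1/15, 1/15] . pi = 0
  [8/15, 1/15, 2/5, -14/15, 4/15] . pi = 0
  [1, 1, 1, 1, 1] . pi = 1

Solving yields:
  pi_X = 17774/61881
  pi_Y = 13808/61881
  pi_Z = 6887/61881
  pi_W = 16165/61881
  pi_U = 7247/61881

Verification (pi * P):
  17774/61881*1/5 + 13808/61881*1/3 + 6887/61881*1/3 + 16165/61881*1/3 + 7247/61881*4/15 = 17774/61881 = pi_X  (ok)
  17774/61881*2/15 + 13808/61881*4/15 + 6887/61881*2/15 + 16165/61881*1/3 + 7247/61881*1/5 = 13808/61881 = pi_Y  (ok)
  17774/61881*1/15 + 13808/61881*4/15 + 6887/61881*1/15 + 16165/61881*1/15 + 7247/61881*1/15 = 6887/61881 = pi_Z  (ok)
  17774/61881*8/15 + 13808/61881*1/15 + 6887/61881*2/5 + 16165/61881*1/15 + 7247/61881*4/15 = 16165/61881 = pi_W  (ok)
  17774/61881*1/15 + 13808/61881*1/15 + 6887/61881*1/15 + 16165/61881*1/5 + 7247/61881*1/5 = 7247/61881 = pi_U  (ok)

Answer: 17774/61881 13808/61881 6887/61881 16165/61881 7247/61881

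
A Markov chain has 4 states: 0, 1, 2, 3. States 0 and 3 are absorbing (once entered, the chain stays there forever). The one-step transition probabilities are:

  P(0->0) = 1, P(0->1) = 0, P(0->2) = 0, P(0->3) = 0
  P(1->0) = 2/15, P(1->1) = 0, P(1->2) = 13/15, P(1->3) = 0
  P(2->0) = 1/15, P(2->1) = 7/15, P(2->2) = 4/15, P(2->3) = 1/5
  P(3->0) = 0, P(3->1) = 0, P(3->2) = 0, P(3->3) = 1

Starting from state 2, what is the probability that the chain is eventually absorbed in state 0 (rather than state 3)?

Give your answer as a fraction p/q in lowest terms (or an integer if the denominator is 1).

Answer: 29/74

Derivation:
Let a_i = P(absorbed in 0 | start in state i).
Boundary conditions: a_0 = 1, a_3 = 0.
For each transient state i, a_i = sum_j P(i->j) * a_j:
  a_1 = 2/15*a_0 + 0*a_1 + 13/15*a_2 + 0*a_3
  a_2 = 1/15*a_0 + 7/15*a_1 + 4/15*a_2 + 1/5*a_3

Substituting a_0 = 1 and a_3 = 0, rearrange to (I - Q) a = r where r[i] = P(i -> 0):
  [1, -13/15] . (a_1, a_2) = 2/15
  [-7/15, 11/15] . (a_1, a_2) = 1/15

Solving yields:
  a_1 = 35/74
  a_2 = 29/74

Starting state is 2, so the absorption probability is a_2 = 29/74.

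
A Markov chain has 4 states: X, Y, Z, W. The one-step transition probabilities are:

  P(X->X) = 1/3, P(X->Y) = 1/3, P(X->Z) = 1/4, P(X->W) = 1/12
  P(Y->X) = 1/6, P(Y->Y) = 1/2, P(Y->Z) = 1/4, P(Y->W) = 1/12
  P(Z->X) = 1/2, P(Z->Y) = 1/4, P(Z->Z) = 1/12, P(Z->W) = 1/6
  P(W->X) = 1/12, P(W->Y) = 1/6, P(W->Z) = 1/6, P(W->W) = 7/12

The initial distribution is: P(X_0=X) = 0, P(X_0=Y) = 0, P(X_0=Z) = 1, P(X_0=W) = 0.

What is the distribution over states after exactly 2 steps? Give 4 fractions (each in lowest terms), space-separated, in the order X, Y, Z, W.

Propagating the distribution step by step (d_{t+1} = d_t * P):
d_0 = (X=0, Y=0, Z=1, W=0)
  d_1[X] = 0*1/3 + 0*1/6 + 1*1/2 + 0*1/12 = 1/2
  d_1[Y] = 0*1/3 + 0*1/2 + 1*1/4 + 0*1/6 = 1/4
  d_1[Z] = 0*1/4 + 0*1/4 + 1*1/12 + 0*1/6 = 1/12
  d_1[W] = 0*1/12 + 0*1/12 + 1*1/6 + 0*7/12 = 1/6
d_1 = (X=1/2, Y=1/4, Z=1/12, W=1/6)
  d_2[X] = 1/2*1/3 + 1/4*1/6 + 1/12*1/2 + 1/6*1/12 = 19/72
  d_2[Y] = 1/2*1/3 + 1/4*1/2 + 1/12*1/4 + 1/6*1/6 = 49/144
  d_2[Z] = 1/2*1/4 + 1/4*1/4 + 1/12*1/12 + 1/6*1/6 = 2/9
  d_2[W] = 1/2*1/12 + 1/4*1/12 + 1/12*1/6 + 1/6*7/12 = 25/144
d_2 = (X=19/72, Y=49/144, Z=2/9, W=25/144)

Answer: 19/72 49/144 2/9 25/144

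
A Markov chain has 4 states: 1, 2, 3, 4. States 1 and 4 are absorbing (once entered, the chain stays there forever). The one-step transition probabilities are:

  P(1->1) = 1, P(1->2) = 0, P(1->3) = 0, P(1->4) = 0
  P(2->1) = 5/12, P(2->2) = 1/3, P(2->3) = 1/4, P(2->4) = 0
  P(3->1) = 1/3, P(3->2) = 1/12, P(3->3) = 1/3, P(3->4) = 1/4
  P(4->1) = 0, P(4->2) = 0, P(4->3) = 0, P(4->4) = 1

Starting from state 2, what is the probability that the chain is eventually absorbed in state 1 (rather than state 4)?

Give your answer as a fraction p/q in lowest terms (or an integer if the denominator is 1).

Let a_i = P(absorbed in 1 | start in state i).
Boundary conditions: a_1 = 1, a_4 = 0.
For each transient state i, a_i = sum_j P(i->j) * a_j:
  a_2 = 5/12*a_1 + 1/3*a_2 + 1/4*a_3 + 0*a_4
  a_3 = 1/3*a_1 + 1/12*a_2 + 1/3*a_3 + 1/4*a_4

Substituting a_1 = 1 and a_4 = 0, rearrange to (I - Q) a = r where r[i] = P(i -> 1):
  [2/3, -1/4] . (a_2, a_3) = 5/12
  [-1/12, 2/3] . (a_2, a_3) = 1/3

Solving yields:
  a_2 = 52/61
  a_3 = 37/61

Starting state is 2, so the absorption probability is a_2 = 52/61.

Answer: 52/61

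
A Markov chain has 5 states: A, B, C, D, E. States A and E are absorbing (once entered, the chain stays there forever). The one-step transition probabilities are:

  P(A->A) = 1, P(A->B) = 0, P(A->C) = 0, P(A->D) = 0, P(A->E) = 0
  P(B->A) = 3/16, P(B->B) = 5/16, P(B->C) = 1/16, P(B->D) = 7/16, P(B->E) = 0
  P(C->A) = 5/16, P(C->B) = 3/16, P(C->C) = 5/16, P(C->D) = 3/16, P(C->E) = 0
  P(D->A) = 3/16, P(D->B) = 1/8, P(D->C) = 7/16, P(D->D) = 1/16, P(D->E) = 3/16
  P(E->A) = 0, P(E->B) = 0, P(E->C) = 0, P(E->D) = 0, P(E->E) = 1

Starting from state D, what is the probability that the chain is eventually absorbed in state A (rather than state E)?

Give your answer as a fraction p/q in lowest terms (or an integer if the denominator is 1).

Answer: 439/616

Derivation:
Let a_i = P(absorbed in A | start in state i).
Boundary conditions: a_A = 1, a_E = 0.
For each transient state i, a_i = sum_j P(i->j) * a_j:
  a_B = 3/16*a_A + 5/16*a_B + 1/16*a_C + 7/16*a_D + 0*a_E
  a_C = 5/16*a_A + 3/16*a_B + 5/16*a_C + 3/16*a_D + 0*a_E
  a_D = 3/16*a_A + 1/8*a_B + 7/16*a_C + 1/16*a_D + 3/16*a_E

Substituting a_A = 1 and a_E = 0, rearrange to (I - Q) a = r where r[i] = P(i -> A):
  [11/16, -1/16, -7/16] . (a_B, a_C, a_D) = 3/16
  [-3/16, 11/16, -3/16] . (a_B, a_C, a_D) = 5/16
  [-1/8, -7/16, 15/16] . (a_B, a_C, a_D) = 3/16

Solving yields:
  a_B = 62/77
  a_C = 535/616
  a_D = 439/616

Starting state is D, so the absorption probability is a_D = 439/616.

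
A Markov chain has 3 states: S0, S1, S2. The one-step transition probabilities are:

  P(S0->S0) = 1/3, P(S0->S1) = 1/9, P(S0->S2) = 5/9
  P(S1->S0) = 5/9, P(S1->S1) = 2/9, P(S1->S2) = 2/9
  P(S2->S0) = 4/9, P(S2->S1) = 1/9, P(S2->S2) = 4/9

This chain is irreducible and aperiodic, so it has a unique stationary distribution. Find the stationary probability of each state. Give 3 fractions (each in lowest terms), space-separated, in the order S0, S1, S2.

The stationary distribution satisfies pi = pi * P, i.e.:
  pi_S0 = 1/3*pi_S0 + 5/9*pi_S1 + 4/9*pi_S2
  pi_S1 = 1/9*pi_S0 + 2/9*pi_S1 + 1/9*pi_S2
  pi_S2 = 5/9*pi_S0 + 2/9*pi_S1 + 4/9*pi_S2
with normalization: pi_S0 + pi_S1 + pi_S2 = 1.

Using the first 2 balance equations plus normalization, the linear system A*pi = b is:
  [-2/3, 5/9, 4/9] . pi = 0
  [1/9, -7/9, 1/9] . pi = 0
  [1, 1, 1] . pi = 1

Solving yields:
  pi_S0 = 33/80
  pi_S1 = 1/8
  pi_S2 = 37/80

Verification (pi * P):
  33/80*1/3 + 1/8*5/9 + 37/80*4/9 = 33/80 = pi_S0  (ok)
  33/80*1/9 + 1/8*2/9 + 37/80*1/9 = 1/8 = pi_S1  (ok)
  33/80*5/9 + 1/8*2/9 + 37/80*4/9 = 37/80 = pi_S2  (ok)

Answer: 33/80 1/8 37/80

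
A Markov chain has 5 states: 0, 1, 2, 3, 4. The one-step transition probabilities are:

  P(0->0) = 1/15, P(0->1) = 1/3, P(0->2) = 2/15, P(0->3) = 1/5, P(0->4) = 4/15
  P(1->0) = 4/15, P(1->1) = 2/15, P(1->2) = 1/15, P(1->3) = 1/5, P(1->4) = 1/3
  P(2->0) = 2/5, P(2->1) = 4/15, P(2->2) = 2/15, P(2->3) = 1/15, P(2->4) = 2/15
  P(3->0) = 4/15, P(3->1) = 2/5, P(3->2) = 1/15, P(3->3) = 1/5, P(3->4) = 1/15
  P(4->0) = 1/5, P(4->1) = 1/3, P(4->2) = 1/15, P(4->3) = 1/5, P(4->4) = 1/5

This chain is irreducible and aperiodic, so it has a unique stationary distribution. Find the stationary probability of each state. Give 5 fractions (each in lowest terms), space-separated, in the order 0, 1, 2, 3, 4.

The stationary distribution satisfies pi = pi * P, i.e.:
  pi_0 = 1/15*pi_0 + 4/15*pi_1 + 2/5*pi_2 + 4/15*pi_3 + 1/5*pi_4
  pi_1 = 1/3*pi_0 + 2/15*pi_1 + 4/15*pi_2 + 2/5*pi_3 + 1/3*pi_4
  pi_2 = 2/15*pi_0 + 1/15*pi_1 + 2/15*pi_2 + 1/15*pi_3 + 1/15*pi_4
  pi_3 = 1/5*pi_0 + 1/5*pi_1 + 1/15*pi_2 + 1/5*pi_3 + 1/5*pi_4
  pi_4 = 4/15*pi_0 + 1/3*pi_1 + 2/15*pi_2 + 1/15*pi_3 + 1/5*pi_4
with normalization: pi_0 + pi_1 + pi_2 + pi_3 + pi_4 = 1.

Using the first 4 balance equations plus normalization, the linear system A*pi = b is:
  [-14/15, 4/15, 2/5, 4/15, 1/5] . pi = 0
  [1/3, -13/15, 4/15, 2/5, 1/3] . pi = 0
  [2/15, 1/15, -13/15, 1/15, 1/15] . pi = 0
  [1/5, 1/5, 1/15, -4/5, 1/5] . pi = 0
  [1, 1, 1, 1, 1] . pi = 1

Solving yields:
  pi_0 = 13945/63503
  pi_1 = 17997/63503
  pi_2 = 5532/63503
  pi_3 = 11963/63503
  pi_4 = 14066/63503

Verification (pi * P):
  13945/63503*1/15 + 17997/63503*4/15 + 5532/63503*2/5 + 11963/63503*4/15 + 14066/63503*1/5 = 13945/63503 = pi_0  (ok)
  13945/63503*1/3 + 17997/63503*2/15 + 5532/63503*4/15 + 11963/63503*2/5 + 14066/63503*1/3 = 17997/63503 = pi_1  (ok)
  13945/63503*2/15 + 17997/63503*1/15 + 5532/63503*2/15 + 11963/63503*1/15 + 14066/63503*1/15 = 5532/63503 = pi_2  (ok)
  13945/63503*1/5 + 17997/63503*1/5 + 5532/63503*1/15 + 11963/63503*1/5 + 14066/63503*1/5 = 11963/63503 = pi_3  (ok)
  13945/63503*4/15 + 17997/63503*1/3 + 5532/63503*2/15 + 11963/63503*1/15 + 14066/63503*1/5 = 14066/63503 = pi_4  (ok)

Answer: 13945/63503 17997/63503 5532/63503 11963/63503 14066/63503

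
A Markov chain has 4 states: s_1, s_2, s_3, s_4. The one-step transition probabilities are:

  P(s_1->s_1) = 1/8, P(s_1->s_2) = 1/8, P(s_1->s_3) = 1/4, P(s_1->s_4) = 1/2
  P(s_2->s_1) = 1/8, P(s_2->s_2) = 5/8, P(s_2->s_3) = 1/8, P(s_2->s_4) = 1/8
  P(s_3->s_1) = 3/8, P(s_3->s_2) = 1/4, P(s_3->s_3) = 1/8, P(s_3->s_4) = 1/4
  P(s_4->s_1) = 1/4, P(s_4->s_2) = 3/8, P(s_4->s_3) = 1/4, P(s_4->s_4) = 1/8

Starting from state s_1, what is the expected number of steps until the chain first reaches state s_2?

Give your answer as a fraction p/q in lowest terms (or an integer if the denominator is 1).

Answer: 792/185

Derivation:
Let h_i = expected steps to first reach s_2 from state i.
Boundary: h_s_2 = 0.
First-step equations for the other states:
  h_s_1 = 1 + 1/8*h_s_1 + 1/8*h_s_2 + 1/4*h_s_3 + 1/2*h_s_4
  h_s_3 = 1 + 3/8*h_s_1 + 1/4*h_s_2 + 1/8*h_s_3 + 1/4*h_s_4
  h_s_4 = 1 + 1/4*h_s_1 + 3/8*h_s_2 + 1/4*h_s_3 + 1/8*h_s_4

Substituting h_s_2 = 0 and rearranging gives the linear system (I - Q) h = 1:
  [7/8, -1/4, -1/2] . (h_s_1, h_s_3, h_s_4) = 1
  [-3/8, 7/8, -1/4] . (h_s_1, h_s_3, h_s_4) = 1
  [-1/4, -1/4, 7/8] . (h_s_1, h_s_3, h_s_4) = 1

Solving yields:
  h_s_1 = 792/185
  h_s_3 = 736/185
  h_s_4 = 648/185

Starting state is s_1, so the expected hitting time is h_s_1 = 792/185.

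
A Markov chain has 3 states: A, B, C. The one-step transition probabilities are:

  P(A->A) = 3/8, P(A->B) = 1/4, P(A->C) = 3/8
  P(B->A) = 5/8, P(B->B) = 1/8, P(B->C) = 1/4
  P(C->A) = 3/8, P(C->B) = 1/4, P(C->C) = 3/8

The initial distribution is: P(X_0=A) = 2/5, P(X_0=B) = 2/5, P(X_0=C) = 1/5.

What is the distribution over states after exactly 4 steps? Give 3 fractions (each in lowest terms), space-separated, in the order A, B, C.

Propagating the distribution step by step (d_{t+1} = d_t * P):
d_0 = (A=2/5, B=2/5, C=1/5)
  d_1[A] = 2/5*3/8 + 2/5*5/8 + 1/5*3/8 = 19/40
  d_1[B] = 2/5*1/4 + 2/5*1/8 + 1/5*1/4 = 1/5
  d_1[C] = 2/5*3/8 + 2/5*1/4 + 1/5*3/8 = 13/40
d_1 = (A=19/40, B=1/5, C=13/40)
  d_2[A] = 19/40*3/8 + 1/5*5/8 + 13/40*3/8 = 17/40
  d_2[B] = 19/40*1/4 + 1/5*1/8 + 13/40*1/4 = 9/40
  d_2[C] = 19/40*3/8 + 1/5*1/4 + 13/40*3/8 = 7/20
d_2 = (A=17/40, B=9/40, C=7/20)
  d_3[A] = 17/40*3/8 + 9/40*5/8 + 7/20*3/8 = 69/160
  d_3[B] = 17/40*1/4 + 9/40*1/8 + 7/20*1/4 = 71/320
  d_3[C] = 17/40*3/8 + 9/40*1/4 + 7/20*3/8 = 111/320
d_3 = (A=69/160, B=71/320, C=111/320)
  d_4[A] = 69/160*3/8 + 71/320*5/8 + 111/320*3/8 = 551/1280
  d_4[B] = 69/160*1/4 + 71/320*1/8 + 111/320*1/4 = 569/2560
  d_4[C] = 69/160*3/8 + 71/320*1/4 + 111/320*3/8 = 889/2560
d_4 = (A=551/1280, B=569/2560, C=889/2560)

Answer: 551/1280 569/2560 889/2560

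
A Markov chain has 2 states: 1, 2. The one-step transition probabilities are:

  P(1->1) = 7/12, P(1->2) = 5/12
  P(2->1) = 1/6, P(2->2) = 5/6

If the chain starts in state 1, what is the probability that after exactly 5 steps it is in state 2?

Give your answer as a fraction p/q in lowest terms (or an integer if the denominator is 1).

Answer: 175505/248832

Derivation:
Computing P^5 by repeated multiplication:
P^1 =
  1: [7/12, 5/12]
  2: [1/6, 5/6]
P^2 =
  1: [59/144, 85/144]
  2: [17/72, 55/72]
P^3 =
  1: [583/1728, 1145/1728]
  2: [229/864, 635/864]
P^4 =
  1: [6371/20736, 14365/20736]
  2: [2873/10368, 7495/10368]
P^5 =
  1: [73327/248832, 175505/248832]
  2: [35101/124416, 89315/124416]

(P^5)[1 -> 2] = 175505/248832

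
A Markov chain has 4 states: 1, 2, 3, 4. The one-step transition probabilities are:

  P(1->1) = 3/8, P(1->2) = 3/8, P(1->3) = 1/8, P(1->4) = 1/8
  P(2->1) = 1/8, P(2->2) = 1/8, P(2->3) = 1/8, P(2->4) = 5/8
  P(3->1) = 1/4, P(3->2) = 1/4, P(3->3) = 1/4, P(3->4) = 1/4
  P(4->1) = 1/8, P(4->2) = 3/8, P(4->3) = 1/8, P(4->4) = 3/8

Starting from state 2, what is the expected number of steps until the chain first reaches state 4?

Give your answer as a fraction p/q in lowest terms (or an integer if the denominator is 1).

Answer: 21/10

Derivation:
Let h_i = expected steps to first reach 4 from state i.
Boundary: h_4 = 0.
First-step equations for the other states:
  h_1 = 1 + 3/8*h_1 + 3/8*h_2 + 1/8*h_3 + 1/8*h_4
  h_2 = 1 + 1/8*h_1 + 1/8*h_2 + 1/8*h_3 + 5/8*h_4
  h_3 = 1 + 1/4*h_1 + 1/4*h_2 + 1/4*h_3 + 1/4*h_4

Substituting h_4 = 0 and rearranging gives the linear system (I - Q) h = 1:
  [5/8, -3/8, -1/8] . (h_1, h_2, h_3) = 1
  [-1/8, 7/8, -1/8] . (h_1, h_2, h_3) = 1
  [-1/4, -1/4, 3/4] . (h_1, h_2, h_3) = 1

Solving yields:
  h_1 = 7/2
  h_2 = 21/10
  h_3 = 16/5

Starting state is 2, so the expected hitting time is h_2 = 21/10.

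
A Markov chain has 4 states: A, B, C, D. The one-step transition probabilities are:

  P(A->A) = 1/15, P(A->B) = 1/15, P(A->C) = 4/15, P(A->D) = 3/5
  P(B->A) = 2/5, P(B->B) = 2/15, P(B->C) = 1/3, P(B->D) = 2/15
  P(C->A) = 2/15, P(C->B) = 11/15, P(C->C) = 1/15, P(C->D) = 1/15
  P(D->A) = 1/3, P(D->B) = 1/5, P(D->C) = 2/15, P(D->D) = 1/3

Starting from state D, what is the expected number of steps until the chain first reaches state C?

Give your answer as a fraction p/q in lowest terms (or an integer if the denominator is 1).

Let h_i = expected steps to first reach C from state i.
Boundary: h_C = 0.
First-step equations for the other states:
  h_A = 1 + 1/15*h_A + 1/15*h_B + 4/15*h_C + 3/5*h_D
  h_B = 1 + 2/5*h_A + 2/15*h_B + 1/3*h_C + 2/15*h_D
  h_D = 1 + 1/3*h_A + 1/5*h_B + 2/15*h_C + 1/3*h_D

Substituting h_C = 0 and rearranging gives the linear system (I - Q) h = 1:
  [14/15, -1/15, -3/5] . (h_A, h_B, h_D) = 1
  [-2/5, 13/15, -2/15] . (h_A, h_B, h_D) = 1
  [-1/3, -1/5, 2/3] . (h_A, h_B, h_D) = 1

Solving yields:
  h_A = 4200/919
  h_B = 3705/919
  h_D = 4590/919

Starting state is D, so the expected hitting time is h_D = 4590/919.

Answer: 4590/919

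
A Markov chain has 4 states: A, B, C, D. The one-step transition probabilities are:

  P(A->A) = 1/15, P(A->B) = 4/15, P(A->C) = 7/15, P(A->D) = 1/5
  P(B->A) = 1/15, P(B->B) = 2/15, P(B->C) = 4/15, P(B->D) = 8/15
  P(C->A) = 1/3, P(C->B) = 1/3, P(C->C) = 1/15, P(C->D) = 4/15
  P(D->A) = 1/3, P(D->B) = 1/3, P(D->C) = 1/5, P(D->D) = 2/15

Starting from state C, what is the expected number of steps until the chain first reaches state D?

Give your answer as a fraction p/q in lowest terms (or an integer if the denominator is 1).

Answer: 2535/821

Derivation:
Let h_i = expected steps to first reach D from state i.
Boundary: h_D = 0.
First-step equations for the other states:
  h_A = 1 + 1/15*h_A + 4/15*h_B + 7/15*h_C + 1/5*h_D
  h_B = 1 + 1/15*h_A + 2/15*h_B + 4/15*h_C + 8/15*h_D
  h_C = 1 + 1/3*h_A + 1/3*h_B + 1/15*h_C + 4/15*h_D

Substituting h_D = 0 and rearranging gives the linear system (I - Q) h = 1:
  [14/15, -4/15, -7/15] . (h_A, h_B, h_C) = 1
  [-1/15, 13/15, -4/15] . (h_A, h_B, h_C) = 1
  [-1/3, -1/3, 14/15] . (h_A, h_B, h_C) = 1

Solving yields:
  h_A = 2700/821
  h_B = 1935/821
  h_C = 2535/821

Starting state is C, so the expected hitting time is h_C = 2535/821.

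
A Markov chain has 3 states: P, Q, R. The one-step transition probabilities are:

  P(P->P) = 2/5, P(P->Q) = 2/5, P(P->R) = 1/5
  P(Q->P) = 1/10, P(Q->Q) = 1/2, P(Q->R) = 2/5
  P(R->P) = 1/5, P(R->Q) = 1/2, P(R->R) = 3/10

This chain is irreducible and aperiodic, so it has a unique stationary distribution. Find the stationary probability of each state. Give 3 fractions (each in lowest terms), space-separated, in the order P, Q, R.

The stationary distribution satisfies pi = pi * P, i.e.:
  pi_P = 2/5*pi_P + 1/10*pi_Q + 1/5*pi_R
  pi_Q = 2/5*pi_P + 1/2*pi_Q + 1/2*pi_R
  pi_R = 1/5*pi_P + 2/5*pi_Q + 3/10*pi_R
with normalization: pi_P + pi_Q + pi_R = 1.

Using the first 2 balance equations plus normalization, the linear system A*pi = b is:
  [-3/5, 1/10, 1/5] . pi = 0
  [2/5, -1/2, 1/2] . pi = 0
  [1, 1, 1] . pi = 1

Solving yields:
  pi_P = 15/79
  pi_Q = 38/79
  pi_R = 26/79

Verification (pi * P):
  15/79*2/5 + 38/79*1/10 + 26/79*1/5 = 15/79 = pi_P  (ok)
  15/79*2/5 + 38/79*1/2 + 26/79*1/2 = 38/79 = pi_Q  (ok)
  15/79*1/5 + 38/79*2/5 + 26/79*3/10 = 26/79 = pi_R  (ok)

Answer: 15/79 38/79 26/79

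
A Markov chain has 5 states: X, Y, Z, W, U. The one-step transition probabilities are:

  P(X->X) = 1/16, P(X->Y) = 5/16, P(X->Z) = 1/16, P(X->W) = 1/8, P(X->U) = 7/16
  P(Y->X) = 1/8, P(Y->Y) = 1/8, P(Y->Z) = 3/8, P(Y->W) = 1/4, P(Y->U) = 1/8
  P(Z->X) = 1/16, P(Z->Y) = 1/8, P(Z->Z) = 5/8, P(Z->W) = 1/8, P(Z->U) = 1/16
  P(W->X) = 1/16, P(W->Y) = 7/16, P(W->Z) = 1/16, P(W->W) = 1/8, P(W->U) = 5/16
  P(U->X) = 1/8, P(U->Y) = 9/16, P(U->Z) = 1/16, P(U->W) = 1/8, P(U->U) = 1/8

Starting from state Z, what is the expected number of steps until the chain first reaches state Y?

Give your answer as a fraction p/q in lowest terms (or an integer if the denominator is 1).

Let h_i = expected steps to first reach Y from state i.
Boundary: h_Y = 0.
First-step equations for the other states:
  h_X = 1 + 1/16*h_X + 5/16*h_Y + 1/16*h_Z + 1/8*h_W + 7/16*h_U
  h_Z = 1 + 1/16*h_X + 1/8*h_Y + 5/8*h_Z + 1/8*h_W + 1/16*h_U
  h_W = 1 + 1/16*h_X + 7/16*h_Y + 1/16*h_Z + 1/8*h_W + 5/16*h_U
  h_U = 1 + 1/8*h_X + 9/16*h_Y + 1/16*h_Z + 1/8*h_W + 1/8*h_U

Substituting h_Y = 0 and rearranging gives the linear system (I - Q) h = 1:
  [15/16, -1/16, -1/8, -7/16] . (h_X, h_Z, h_W, h_U) = 1
  [-1/16, 3/8, -1/8, -1/16] . (h_X, h_Z, h_W, h_U) = 1
  [-1/16, -1/16, 7/8, -5/16] . (h_X, h_Z, h_W, h_U) = 1
  [-1/8, -1/16, -1/8, 7/8] . (h_X, h_Z, h_W, h_U) = 1

Solving yields:
  h_X = 3136/1165
  h_Z = 4992/1165
  h_W = 8456/3495
  h_U = 7616/3495

Starting state is Z, so the expected hitting time is h_Z = 4992/1165.

Answer: 4992/1165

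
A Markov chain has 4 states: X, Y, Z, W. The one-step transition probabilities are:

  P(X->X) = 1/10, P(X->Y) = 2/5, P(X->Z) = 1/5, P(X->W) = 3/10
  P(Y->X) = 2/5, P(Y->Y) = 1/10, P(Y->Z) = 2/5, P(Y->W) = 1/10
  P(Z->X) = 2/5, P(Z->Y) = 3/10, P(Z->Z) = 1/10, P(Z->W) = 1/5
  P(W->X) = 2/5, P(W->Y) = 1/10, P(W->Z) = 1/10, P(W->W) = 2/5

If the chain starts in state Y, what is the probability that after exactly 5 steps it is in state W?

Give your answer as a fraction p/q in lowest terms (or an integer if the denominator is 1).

Computing P^5 by repeated multiplication:
P^1 =
  X: [1/10, 2/5, 1/5, 3/10]
  Y: [2/5, 1/10, 2/5, 1/10]
  Z: [2/5, 3/10, 1/10, 1/5]
  W: [2/5, 1/10, 1/10, 2/5]
P^2 =
  X: [37/100, 17/100, 23/100, 23/100]
  Y: [7/25, 3/10, 17/100, 1/4]
  Z: [7/25, 6/25, 23/100, 1/4]
  W: [7/25, 6/25, 17/100, 31/100]
P^3 =
  X: [289/1000, 257/1000, 47/250, 133/500]
  Y: [79/250, 109/500, 109/500, 31/125]
  Z: [79/250, 23/100, 1/5, 127/500]
  W: [79/250, 109/500, 1/5, 133/500]
P^4 =
  X: [3133/10000, 2243/10000, 103/500, 641/2500]
  Y: [763/2500, 149/625, 197/1000, 1297/5000]
  Z: [763/2500, 587/2500, 1003/5000, 1297/5000]
  W: [763/2500, 587/2500, 197/1000, 263/1000]
P^5 =
  X: [30601/100000, 23519/100000, 9931/50000, 13009/50000]
  Y: [7711/25000, 2887/12500, 5051/25000, 808/3125]
  Z: [7711/25000, 724/3125, 628/3125, 6473/25000]
  W: [7711/25000, 2887/12500, 628/3125, 6491/25000]

(P^5)[Y -> W] = 808/3125

Answer: 808/3125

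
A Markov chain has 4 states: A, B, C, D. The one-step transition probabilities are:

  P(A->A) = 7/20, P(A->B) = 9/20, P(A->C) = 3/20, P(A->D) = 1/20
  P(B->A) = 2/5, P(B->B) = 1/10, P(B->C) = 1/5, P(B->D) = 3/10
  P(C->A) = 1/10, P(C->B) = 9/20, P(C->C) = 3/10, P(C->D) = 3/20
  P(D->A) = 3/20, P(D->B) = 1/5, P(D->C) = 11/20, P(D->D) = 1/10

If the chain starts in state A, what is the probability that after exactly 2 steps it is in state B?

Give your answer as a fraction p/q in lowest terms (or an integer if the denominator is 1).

Answer: 7/25

Derivation:
Computing P^2 by repeated multiplication:
P^1 =
  A: [7/20, 9/20, 3/20, 1/20]
  B: [2/5, 1/10, 1/5, 3/10]
  C: [1/10, 9/20, 3/10, 3/20]
  D: [3/20, 1/5, 11/20, 1/10]
P^2 =
  A: [13/40, 7/25, 43/200, 9/50]
  B: [49/200, 17/50, 61/200, 11/100]
  C: [107/400, 51/200, 111/400, 1/5]
  D: [81/400, 71/200, 113/400, 4/25]

(P^2)[A -> B] = 7/25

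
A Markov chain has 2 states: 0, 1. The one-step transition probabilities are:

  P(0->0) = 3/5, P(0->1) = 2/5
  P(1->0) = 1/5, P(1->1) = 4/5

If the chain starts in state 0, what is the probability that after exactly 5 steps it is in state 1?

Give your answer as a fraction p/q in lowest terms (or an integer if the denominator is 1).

Answer: 2062/3125

Derivation:
Computing P^5 by repeated multiplication:
P^1 =
  0: [3/5, 2/5]
  1: [1/5, 4/5]
P^2 =
  0: [11/25, 14/25]
  1: [7/25, 18/25]
P^3 =
  0: [47/125, 78/125]
  1: [39/125, 86/125]
P^4 =
  0: [219/625, 406/625]
  1: [203/625, 422/625]
P^5 =
  0: [1063/3125, 2062/3125]
  1: [1031/3125, 2094/3125]

(P^5)[0 -> 1] = 2062/3125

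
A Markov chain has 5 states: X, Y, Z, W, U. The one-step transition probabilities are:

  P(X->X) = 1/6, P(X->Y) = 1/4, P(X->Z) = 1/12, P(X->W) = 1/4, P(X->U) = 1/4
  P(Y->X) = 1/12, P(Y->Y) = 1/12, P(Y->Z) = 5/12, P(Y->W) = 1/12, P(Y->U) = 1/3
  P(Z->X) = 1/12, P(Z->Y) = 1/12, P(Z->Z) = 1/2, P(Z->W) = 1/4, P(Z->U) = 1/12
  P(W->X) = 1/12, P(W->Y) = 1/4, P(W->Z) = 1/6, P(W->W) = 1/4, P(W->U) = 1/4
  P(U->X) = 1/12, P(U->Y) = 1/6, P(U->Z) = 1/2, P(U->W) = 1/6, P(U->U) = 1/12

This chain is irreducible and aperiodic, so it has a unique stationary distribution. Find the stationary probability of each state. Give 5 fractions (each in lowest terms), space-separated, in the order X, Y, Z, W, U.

The stationary distribution satisfies pi = pi * P, i.e.:
  pi_X = 1/6*pi_X + 1/12*pi_Y + 1/12*pi_Z + 1/12*pi_W + 1/12*pi_U
  pi_Y = 1/4*pi_X + 1/12*pi_Y + 1/12*pi_Z + 1/4*pi_W + 1/6*pi_U
  pi_Z = 1/12*pi_X + 5/12*pi_Y + 1/2*pi_Z + 1/6*pi_W + 1/2*pi_U
  pi_W = 1/4*pi_X + 1/12*pi_Y + 1/4*pi_Z + 1/4*pi_W + 1/6*pi_U
  pi_U = 1/4*pi_X + 1/3*pi_Y + 1/12*pi_Z + 1/4*pi_W + 1/12*pi_U
with normalization: pi_X + pi_Y + pi_Z + pi_W + pi_U = 1.

Using the first 4 balance equations plus normalization, the linear system A*pi = b is:
  [-5/6, 1/12, 1/12, 1/12, 1/12] . pi = 0
  [1/4, -11/12, 1/12, 1/4, 1/6] . pi = 0
  [1/12, 5/12, -1/2, 1/6, 1/2] . pi = 0
  [1/4, 1/12, 1/4, -3/4, 1/6] . pi = 0
  [1, 1, 1, 1, 1] . pi = 1

Solving yields:
  pi_X = 1/11
  pi_Y = 1443/9757
  pi_Z = 3702/9757
  pi_W = 2060/9757
  pi_U = 1665/9757

Verification (pi * P):
  1/11*1/6 + 1443/9757*1/12 + 3702/9757*1/12 + 2060/9757*1/12 + 1665/9757*1/12 = 1/11 = pi_X  (ok)
  1/11*1/4 + 1443/9757*1/12 + 3702/9757*1/12 + 2060/9757*1/4 + 1665/9757*1/6 = 1443/9757 = pi_Y  (ok)
  1/11*1/12 + 1443/9757*5/12 + 3702/9757*1/2 + 2060/9757*1/6 + 1665/9757*1/2 = 3702/9757 = pi_Z  (ok)
  1/11*1/4 + 1443/9757*1/12 + 3702/9757*1/4 + 2060/9757*1/4 + 1665/9757*1/6 = 2060/9757 = pi_W  (ok)
  1/11*1/4 + 1443/9757*1/3 + 3702/9757*1/12 + 2060/9757*1/4 + 1665/9757*1/12 = 1665/9757 = pi_U  (ok)

Answer: 1/11 1443/9757 3702/9757 2060/9757 1665/9757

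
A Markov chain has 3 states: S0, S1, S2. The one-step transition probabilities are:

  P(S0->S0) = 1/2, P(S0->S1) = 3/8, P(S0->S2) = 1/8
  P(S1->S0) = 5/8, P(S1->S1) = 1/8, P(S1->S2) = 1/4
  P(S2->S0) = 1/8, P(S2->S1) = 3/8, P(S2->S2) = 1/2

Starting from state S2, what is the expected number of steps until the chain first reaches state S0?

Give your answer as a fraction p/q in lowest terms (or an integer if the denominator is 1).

Let h_i = expected steps to first reach S0 from state i.
Boundary: h_S0 = 0.
First-step equations for the other states:
  h_S1 = 1 + 5/8*h_S0 + 1/8*h_S1 + 1/4*h_S2
  h_S2 = 1 + 1/8*h_S0 + 3/8*h_S1 + 1/2*h_S2

Substituting h_S0 = 0 and rearranging gives the linear system (I - Q) h = 1:
  [7/8, -1/4] . (h_S1, h_S2) = 1
  [-3/8, 1/2] . (h_S1, h_S2) = 1

Solving yields:
  h_S1 = 24/11
  h_S2 = 40/11

Starting state is S2, so the expected hitting time is h_S2 = 40/11.

Answer: 40/11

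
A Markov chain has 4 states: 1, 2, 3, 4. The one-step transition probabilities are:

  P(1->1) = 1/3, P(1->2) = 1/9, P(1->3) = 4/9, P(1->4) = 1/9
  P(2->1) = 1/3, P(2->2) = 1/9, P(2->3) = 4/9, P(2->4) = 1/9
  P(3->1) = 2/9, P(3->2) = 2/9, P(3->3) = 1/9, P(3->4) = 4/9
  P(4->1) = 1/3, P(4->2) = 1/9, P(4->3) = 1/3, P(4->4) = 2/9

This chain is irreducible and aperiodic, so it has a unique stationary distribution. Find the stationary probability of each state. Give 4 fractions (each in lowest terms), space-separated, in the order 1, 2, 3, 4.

Answer: 266/891 130/891 31/99 8/33

Derivation:
The stationary distribution satisfies pi = pi * P, i.e.:
  pi_1 = 1/3*pi_1 + 1/3*pi_2 + 2/9*pi_3 + 1/3*pi_4
  pi_2 = 1/9*pi_1 + 1/9*pi_2 + 2/9*pi_3 + 1/9*pi_4
  pi_3 = 4/9*pi_1 + 4/9*pi_2 + 1/9*pi_3 + 1/3*pi_4
  pi_4 = 1/9*pi_1 + 1/9*pi_2 + 4/9*pi_3 + 2/9*pi_4
with normalization: pi_1 + pi_2 + pi_3 + pi_4 = 1.

Using the first 3 balance equations plus normalization, the linear system A*pi = b is:
  [-2/3, 1/3, 2/9, 1/3] . pi = 0
  [1/9, -8/9, 2/9, 1/9] . pi = 0
  [4/9, 4/9, -8/9, 1/3] . pi = 0
  [1, 1, 1, 1] . pi = 1

Solving yields:
  pi_1 = 266/891
  pi_2 = 130/891
  pi_3 = 31/99
  pi_4 = 8/33

Verification (pi * P):
  266/891*1/3 + 130/891*1/3 + 31/99*2/9 + 8/33*1/3 = 266/891 = pi_1  (ok)
  266/891*1/9 + 130/891*1/9 + 31/99*2/9 + 8/33*1/9 = 130/891 = pi_2  (ok)
  266/891*4/9 + 130/891*4/9 + 31/99*1/9 + 8/33*1/3 = 31/99 = pi_3  (ok)
  266/891*1/9 + 130/891*1/9 + 31/99*4/9 + 8/33*2/9 = 8/33 = pi_4  (ok)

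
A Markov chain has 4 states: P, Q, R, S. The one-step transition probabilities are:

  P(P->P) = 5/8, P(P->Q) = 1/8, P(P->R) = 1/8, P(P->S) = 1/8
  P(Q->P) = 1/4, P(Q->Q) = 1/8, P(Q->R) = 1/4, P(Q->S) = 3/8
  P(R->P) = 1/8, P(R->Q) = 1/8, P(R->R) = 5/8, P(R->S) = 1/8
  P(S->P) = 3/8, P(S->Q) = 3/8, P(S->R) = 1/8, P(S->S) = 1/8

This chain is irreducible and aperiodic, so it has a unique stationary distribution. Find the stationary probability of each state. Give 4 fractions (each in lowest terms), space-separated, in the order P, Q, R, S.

Answer: 3/8 1/6 7/24 1/6

Derivation:
The stationary distribution satisfies pi = pi * P, i.e.:
  pi_P = 5/8*pi_P + 1/4*pi_Q + 1/8*pi_R + 3/8*pi_S
  pi_Q = 1/8*pi_P + 1/8*pi_Q + 1/8*pi_R + 3/8*pi_S
  pi_R = 1/8*pi_P + 1/4*pi_Q + 5/8*pi_R + 1/8*pi_S
  pi_S = 1/8*pi_P + 3/8*pi_Q + 1/8*pi_R + 1/8*pi_S
with normalization: pi_P + pi_Q + pi_R + pi_S = 1.

Using the first 3 balance equations plus normalization, the linear system A*pi = b is:
  [-3/8, 1/4, 1/8, 3/8] . pi = 0
  [1/8, -7/8, 1/8, 3/8] . pi = 0
  [1/8, 1/4, -3/8, 1/8] . pi = 0
  [1, 1, 1, 1] . pi = 1

Solving yields:
  pi_P = 3/8
  pi_Q = 1/6
  pi_R = 7/24
  pi_S = 1/6

Verification (pi * P):
  3/8*5/8 + 1/6*1/4 + 7/24*1/8 + 1/6*3/8 = 3/8 = pi_P  (ok)
  3/8*1/8 + 1/6*1/8 + 7/24*1/8 + 1/6*3/8 = 1/6 = pi_Q  (ok)
  3/8*1/8 + 1/6*1/4 + 7/24*5/8 + 1/6*1/8 = 7/24 = pi_R  (ok)
  3/8*1/8 + 1/6*3/8 + 7/24*1/8 + 1/6*1/8 = 1/6 = pi_S  (ok)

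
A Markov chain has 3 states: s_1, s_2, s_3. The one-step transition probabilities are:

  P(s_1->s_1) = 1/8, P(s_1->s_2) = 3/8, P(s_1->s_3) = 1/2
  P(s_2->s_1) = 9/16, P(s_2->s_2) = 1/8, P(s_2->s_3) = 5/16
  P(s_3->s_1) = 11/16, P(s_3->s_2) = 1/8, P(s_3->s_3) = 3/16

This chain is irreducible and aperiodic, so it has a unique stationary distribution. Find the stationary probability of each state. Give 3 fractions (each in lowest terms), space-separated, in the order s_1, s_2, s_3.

Answer: 43/102 47/204 71/204

Derivation:
The stationary distribution satisfies pi = pi * P, i.e.:
  pi_s_1 = 1/8*pi_s_1 + 9/16*pi_s_2 + 11/16*pi_s_3
  pi_s_2 = 3/8*pi_s_1 + 1/8*pi_s_2 + 1/8*pi_s_3
  pi_s_3 = 1/2*pi_s_1 + 5/16*pi_s_2 + 3/16*pi_s_3
with normalization: pi_s_1 + pi_s_2 + pi_s_3 = 1.

Using the first 2 balance equations plus normalization, the linear system A*pi = b is:
  [-7/8, 9/16, 11/16] . pi = 0
  [3/8, -7/8, 1/8] . pi = 0
  [1, 1, 1] . pi = 1

Solving yields:
  pi_s_1 = 43/102
  pi_s_2 = 47/204
  pi_s_3 = 71/204

Verification (pi * P):
  43/102*1/8 + 47/204*9/16 + 71/204*11/16 = 43/102 = pi_s_1  (ok)
  43/102*3/8 + 47/204*1/8 + 71/204*1/8 = 47/204 = pi_s_2  (ok)
  43/102*1/2 + 47/204*5/16 + 71/204*3/16 = 71/204 = pi_s_3  (ok)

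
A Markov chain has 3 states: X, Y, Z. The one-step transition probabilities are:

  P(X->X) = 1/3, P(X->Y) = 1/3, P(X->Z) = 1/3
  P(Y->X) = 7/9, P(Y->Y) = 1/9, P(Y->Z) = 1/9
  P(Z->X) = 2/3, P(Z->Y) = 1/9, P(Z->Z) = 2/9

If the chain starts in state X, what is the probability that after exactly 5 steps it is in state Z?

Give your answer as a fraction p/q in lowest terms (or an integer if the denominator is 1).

Computing P^5 by repeated multiplication:
P^1 =
  X: [1/3, 1/3, 1/3]
  Y: [7/9, 1/9, 1/9]
  Z: [2/3, 1/9, 2/9]
P^2 =
  X: [16/27, 5/27, 2/9]
  Y: [34/81, 23/81, 8/27]
  Z: [37/81, 7/27, 23/81]
P^3 =
  X: [119/243, 59/243, 65/243]
  Y: [407/729, 149/729, 173/729]
  Z: [44/81, 155/729, 178/729]
P^4 =
  X: [1160/2187, 481/2187, 182/729]
  Y: [3302/6561, 1543/6561, 572/2187]
  Z: [3341/6561, 169/729, 1699/6561]
P^5 =
  X: [10123/19683, 4507/19683, 5053/19683]
  Y: [31003/59049, 13165/59049, 14881/59049]
  Z: [10288/19683, 13243/59049, 14942/59049]

(P^5)[X -> Z] = 5053/19683

Answer: 5053/19683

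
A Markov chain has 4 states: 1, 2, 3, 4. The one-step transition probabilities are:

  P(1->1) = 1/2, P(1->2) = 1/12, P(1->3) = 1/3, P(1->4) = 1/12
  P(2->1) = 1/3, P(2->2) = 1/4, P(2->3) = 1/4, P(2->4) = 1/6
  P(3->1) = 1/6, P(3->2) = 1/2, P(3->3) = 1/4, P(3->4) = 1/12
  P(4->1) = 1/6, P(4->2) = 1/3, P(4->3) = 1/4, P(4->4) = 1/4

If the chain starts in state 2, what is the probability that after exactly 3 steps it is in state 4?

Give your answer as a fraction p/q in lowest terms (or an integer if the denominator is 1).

Answer: 221/1728

Derivation:
Computing P^3 by repeated multiplication:
P^1 =
  1: [1/2, 1/12, 1/3, 1/12]
  2: [1/3, 1/4, 1/4, 1/6]
  3: [1/6, 1/2, 1/4, 1/12]
  4: [1/6, 1/3, 1/4, 1/4]
P^2 =
  1: [25/72, 37/144, 7/24, 5/48]
  2: [23/72, 13/48, 5/18, 19/144]
  3: [11/36, 7/24, 19/72, 5/36]
  4: [5/18, 11/36, 19/72, 11/72]
P^3 =
  1: [281/864, 473/1728, 241/864, 211/1728]
  2: [275/864, 479/1728, 239/864, 221/1728]
  3: [137/432, 239/864, 119/432, 113/864]
  4: [67/216, 61/216, 59/216, 29/216]

(P^3)[2 -> 4] = 221/1728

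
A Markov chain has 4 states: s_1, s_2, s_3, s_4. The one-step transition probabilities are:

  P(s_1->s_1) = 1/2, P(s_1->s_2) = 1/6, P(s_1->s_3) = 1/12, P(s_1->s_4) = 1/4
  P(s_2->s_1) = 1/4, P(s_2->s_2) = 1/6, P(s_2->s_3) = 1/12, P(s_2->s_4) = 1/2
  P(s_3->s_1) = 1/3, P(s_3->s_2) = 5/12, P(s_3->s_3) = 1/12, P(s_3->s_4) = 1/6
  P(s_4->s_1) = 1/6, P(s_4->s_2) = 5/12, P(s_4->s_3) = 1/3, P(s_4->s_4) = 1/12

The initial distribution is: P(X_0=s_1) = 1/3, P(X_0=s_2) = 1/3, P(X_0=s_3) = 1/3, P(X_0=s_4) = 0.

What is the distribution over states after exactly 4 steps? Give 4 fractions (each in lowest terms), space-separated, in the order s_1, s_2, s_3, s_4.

Answer: 19981/62208 5567/20736 3077/20736 16295/62208

Derivation:
Propagating the distribution step by step (d_{t+1} = d_t * P):
d_0 = (s_1=1/3, s_2=1/3, s_3=1/3, s_4=0)
  d_1[s_1] = 1/3*1/2 + 1/3*1/4 + 1/3*1/3 + 0*1/6 = 13/36
  d_1[s_2] = 1/3*1/6 + 1/3*1/6 + 1/3*5/12 + 0*5/12 = 1/4
  d_1[s_3] = 1/3*1/12 + 1/3*1/12 + 1/3*1/12 + 0*1/3 = 1/12
  d_1[s_4] = 1/3*1/4 + 1/3*1/2 + 1/3*1/6 + 0*1/12 = 11/36
d_1 = (s_1=13/36, s_2=1/4, s_3=1/12, s_4=11/36)
  d_2[s_1] = 13/36*1/2 + 1/4*1/4 + 1/12*1/3 + 11/36*1/6 = 139/432
  d_2[s_2] = 13/36*1/6 + 1/4*1/6 + 1/12*5/12 + 11/36*5/12 = 19/72
  d_2[s_3] = 13/36*1/12 + 1/4*1/12 + 1/12*1/12 + 11/36*1/3 = 23/144
  d_2[s_4] = 13/36*1/4 + 1/4*1/2 + 1/12*1/6 + 11/36*1/12 = 55/216
d_2 = (s_1=139/432, s_2=19/72, s_3=23/144, s_4=55/216)
  d_3[s_1] = 139/432*1/2 + 19/72*1/4 + 23/144*1/3 + 55/216*1/6 = 209/648
  d_3[s_2] = 139/432*1/6 + 19/72*1/6 + 23/144*5/12 + 55/216*5/12 = 467/1728
  d_3[s_3] = 139/432*1/12 + 19/72*1/12 + 23/144*1/12 + 55/216*1/3 = 127/864
  d_3[s_4] = 139/432*1/4 + 19/72*1/2 + 23/144*1/6 + 55/216*1/12 = 1349/5184
d_3 = (s_1=209/648, s_2=467/1728, s_3=127/864, s_4=1349/5184)
  d_4[s_1] = 209/648*1/2 + 467/1728*1/4 + 127/864*1/3 + 1349/5184*1/6 = 19981/62208
  d_4[s_2] = 209/648*1/6 + 467/1728*1/6 + 127/864*5/12 + 1349/5184*5/12 = 5567/20736
  d_4[s_3] = 209/648*1/12 + 467/1728*1/12 + 127/864*1/12 + 1349/5184*1/3 = 3077/20736
  d_4[s_4] = 209/648*1/4 + 467/1728*1/2 + 127/864*1/6 + 1349/5184*1/12 = 16295/62208
d_4 = (s_1=19981/62208, s_2=5567/20736, s_3=3077/20736, s_4=16295/62208)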